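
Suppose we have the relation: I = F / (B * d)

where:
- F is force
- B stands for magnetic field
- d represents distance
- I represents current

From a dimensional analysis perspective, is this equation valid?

Yes

F (force) has dimensions [L M T^-2].
B (magnetic field) has dimensions [I^-1 M T^-2].
d (distance) has dimensions [L].
I (current) has dimensions [I].

Left side: [I]
Right side: [I]

Both sides have the same dimensions, so the equation is dimensionally consistent.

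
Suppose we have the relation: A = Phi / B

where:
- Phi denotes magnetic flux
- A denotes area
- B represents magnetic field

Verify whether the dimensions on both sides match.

Yes

Phi (magnetic flux) has dimensions [I^-1 L^2 M T^-2].
A (area) has dimensions [L^2].
B (magnetic field) has dimensions [I^-1 M T^-2].

Left side: [L^2]
Right side: [L^2]

Both sides have the same dimensions, so the equation is dimensionally consistent.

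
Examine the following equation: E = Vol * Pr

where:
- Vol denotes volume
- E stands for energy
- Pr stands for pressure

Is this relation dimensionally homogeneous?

Yes

Vol (volume) has dimensions [L^3].
E (energy) has dimensions [L^2 M T^-2].
Pr (pressure) has dimensions [L^-1 M T^-2].

Left side: [L^2 M T^-2]
Right side: [L^2 M T^-2]

Both sides have the same dimensions, so the equation is dimensionally consistent.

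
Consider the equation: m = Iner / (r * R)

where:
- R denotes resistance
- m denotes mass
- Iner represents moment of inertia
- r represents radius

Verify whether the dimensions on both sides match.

No

R (resistance) has dimensions [I^-2 L^2 M T^-3].
m (mass) has dimensions [M].
Iner (moment of inertia) has dimensions [L^2 M].
r (radius) has dimensions [L].

Left side: [M]
Right side: [I^2 L^-1 T^3]

The two sides have different dimensions, so the equation is NOT dimensionally consistent.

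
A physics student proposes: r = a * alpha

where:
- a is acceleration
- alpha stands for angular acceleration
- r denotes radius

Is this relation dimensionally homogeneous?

No

a (acceleration) has dimensions [L T^-2].
alpha (angular acceleration) has dimensions [T^-2].
r (radius) has dimensions [L].

Left side: [L]
Right side: [L T^-4]

The two sides have different dimensions, so the equation is NOT dimensionally consistent.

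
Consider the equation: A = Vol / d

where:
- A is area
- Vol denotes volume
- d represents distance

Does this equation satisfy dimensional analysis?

Yes

A (area) has dimensions [L^2].
Vol (volume) has dimensions [L^3].
d (distance) has dimensions [L].

Left side: [L^2]
Right side: [L^2]

Both sides have the same dimensions, so the equation is dimensionally consistent.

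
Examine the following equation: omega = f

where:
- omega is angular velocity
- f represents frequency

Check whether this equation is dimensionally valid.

Yes

omega (angular velocity) has dimensions [T^-1].
f (frequency) has dimensions [T^-1].

Left side: [T^-1]
Right side: [T^-1]

Both sides have the same dimensions, so the equation is dimensionally consistent.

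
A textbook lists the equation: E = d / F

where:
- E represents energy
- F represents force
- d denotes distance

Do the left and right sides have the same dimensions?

No

E (energy) has dimensions [L^2 M T^-2].
F (force) has dimensions [L M T^-2].
d (distance) has dimensions [L].

Left side: [L^2 M T^-2]
Right side: [M^-1 T^2]

The two sides have different dimensions, so the equation is NOT dimensionally consistent.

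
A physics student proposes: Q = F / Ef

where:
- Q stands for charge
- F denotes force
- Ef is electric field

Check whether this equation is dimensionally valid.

Yes

Q (charge) has dimensions [I T].
F (force) has dimensions [L M T^-2].
Ef (electric field) has dimensions [I^-1 L M T^-3].

Left side: [I T]
Right side: [I T]

Both sides have the same dimensions, so the equation is dimensionally consistent.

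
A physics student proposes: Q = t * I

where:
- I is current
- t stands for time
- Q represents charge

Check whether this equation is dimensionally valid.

Yes

I (current) has dimensions [I].
t (time) has dimensions [T].
Q (charge) has dimensions [I T].

Left side: [I T]
Right side: [I T]

Both sides have the same dimensions, so the equation is dimensionally consistent.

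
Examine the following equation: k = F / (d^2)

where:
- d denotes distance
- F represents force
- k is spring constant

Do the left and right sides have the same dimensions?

No

d (distance) has dimensions [L].
F (force) has dimensions [L M T^-2].
k (spring constant) has dimensions [M T^-2].

Left side: [M T^-2]
Right side: [L^-1 M T^-2]

The two sides have different dimensions, so the equation is NOT dimensionally consistent.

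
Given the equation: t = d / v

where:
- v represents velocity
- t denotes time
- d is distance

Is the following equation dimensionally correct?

Yes

v (velocity) has dimensions [L T^-1].
t (time) has dimensions [T].
d (distance) has dimensions [L].

Left side: [T]
Right side: [T]

Both sides have the same dimensions, so the equation is dimensionally consistent.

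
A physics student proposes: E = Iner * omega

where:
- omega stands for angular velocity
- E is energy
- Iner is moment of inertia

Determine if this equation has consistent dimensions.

No

omega (angular velocity) has dimensions [T^-1].
E (energy) has dimensions [L^2 M T^-2].
Iner (moment of inertia) has dimensions [L^2 M].

Left side: [L^2 M T^-2]
Right side: [L^2 M T^-1]

The two sides have different dimensions, so the equation is NOT dimensionally consistent.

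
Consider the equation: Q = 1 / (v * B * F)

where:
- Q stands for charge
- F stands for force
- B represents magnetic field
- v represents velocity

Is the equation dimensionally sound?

No

Q (charge) has dimensions [I T].
F (force) has dimensions [L M T^-2].
B (magnetic field) has dimensions [I^-1 M T^-2].
v (velocity) has dimensions [L T^-1].

Left side: [I T]
Right side: [I L^-2 M^-2 T^5]

The two sides have different dimensions, so the equation is NOT dimensionally consistent.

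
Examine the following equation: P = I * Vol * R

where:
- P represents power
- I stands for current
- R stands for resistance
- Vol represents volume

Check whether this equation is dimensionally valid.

No

P (power) has dimensions [L^2 M T^-3].
I (current) has dimensions [I].
R (resistance) has dimensions [I^-2 L^2 M T^-3].
Vol (volume) has dimensions [L^3].

Left side: [L^2 M T^-3]
Right side: [I^-1 L^5 M T^-3]

The two sides have different dimensions, so the equation is NOT dimensionally consistent.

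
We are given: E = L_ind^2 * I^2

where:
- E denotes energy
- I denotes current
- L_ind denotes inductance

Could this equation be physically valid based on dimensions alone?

No

E (energy) has dimensions [L^2 M T^-2].
I (current) has dimensions [I].
L_ind (inductance) has dimensions [I^-2 L^2 M T^-2].

Left side: [L^2 M T^-2]
Right side: [I^-2 L^4 M^2 T^-4]

The two sides have different dimensions, so the equation is NOT dimensionally consistent.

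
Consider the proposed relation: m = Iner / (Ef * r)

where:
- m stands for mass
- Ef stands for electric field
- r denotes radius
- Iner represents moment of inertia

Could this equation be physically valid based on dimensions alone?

No

m (mass) has dimensions [M].
Ef (electric field) has dimensions [I^-1 L M T^-3].
r (radius) has dimensions [L].
Iner (moment of inertia) has dimensions [L^2 M].

Left side: [M]
Right side: [I T^3]

The two sides have different dimensions, so the equation is NOT dimensionally consistent.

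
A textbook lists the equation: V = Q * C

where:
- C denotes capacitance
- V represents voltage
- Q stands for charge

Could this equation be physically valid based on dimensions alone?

No

C (capacitance) has dimensions [I^2 L^-2 M^-1 T^4].
V (voltage) has dimensions [I^-1 L^2 M T^-3].
Q (charge) has dimensions [I T].

Left side: [I^-1 L^2 M T^-3]
Right side: [I^3 L^-2 M^-1 T^5]

The two sides have different dimensions, so the equation is NOT dimensionally consistent.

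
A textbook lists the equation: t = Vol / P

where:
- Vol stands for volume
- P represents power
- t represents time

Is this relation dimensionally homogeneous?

No

Vol (volume) has dimensions [L^3].
P (power) has dimensions [L^2 M T^-3].
t (time) has dimensions [T].

Left side: [T]
Right side: [L M^-1 T^3]

The two sides have different dimensions, so the equation is NOT dimensionally consistent.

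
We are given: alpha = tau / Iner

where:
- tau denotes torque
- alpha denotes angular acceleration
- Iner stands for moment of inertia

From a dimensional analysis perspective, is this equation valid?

Yes

tau (torque) has dimensions [L^2 M T^-2].
alpha (angular acceleration) has dimensions [T^-2].
Iner (moment of inertia) has dimensions [L^2 M].

Left side: [T^-2]
Right side: [T^-2]

Both sides have the same dimensions, so the equation is dimensionally consistent.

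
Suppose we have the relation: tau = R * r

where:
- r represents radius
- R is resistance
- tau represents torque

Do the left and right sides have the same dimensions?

No

r (radius) has dimensions [L].
R (resistance) has dimensions [I^-2 L^2 M T^-3].
tau (torque) has dimensions [L^2 M T^-2].

Left side: [L^2 M T^-2]
Right side: [I^-2 L^3 M T^-3]

The two sides have different dimensions, so the equation is NOT dimensionally consistent.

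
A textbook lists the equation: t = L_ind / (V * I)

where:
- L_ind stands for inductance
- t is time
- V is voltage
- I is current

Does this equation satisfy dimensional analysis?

No

L_ind (inductance) has dimensions [I^-2 L^2 M T^-2].
t (time) has dimensions [T].
V (voltage) has dimensions [I^-1 L^2 M T^-3].
I (current) has dimensions [I].

Left side: [T]
Right side: [I^-2 T]

The two sides have different dimensions, so the equation is NOT dimensionally consistent.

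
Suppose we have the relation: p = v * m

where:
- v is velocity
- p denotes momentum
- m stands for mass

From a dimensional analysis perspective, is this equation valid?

Yes

v (velocity) has dimensions [L T^-1].
p (momentum) has dimensions [L M T^-1].
m (mass) has dimensions [M].

Left side: [L M T^-1]
Right side: [L M T^-1]

Both sides have the same dimensions, so the equation is dimensionally consistent.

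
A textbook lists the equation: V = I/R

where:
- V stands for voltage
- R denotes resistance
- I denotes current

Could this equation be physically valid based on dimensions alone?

No

V (voltage) has dimensions [I^-1 L^2 M T^-3].
R (resistance) has dimensions [I^-2 L^2 M T^-3].
I (current) has dimensions [I].

Left side: [I^-1 L^2 M T^-3]
Right side: [I^3 L^-2 M^-1 T^3]

The two sides have different dimensions, so the equation is NOT dimensionally consistent.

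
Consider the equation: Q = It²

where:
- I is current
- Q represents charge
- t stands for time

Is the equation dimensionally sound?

No

I (current) has dimensions [I].
Q (charge) has dimensions [I T].
t (time) has dimensions [T].

Left side: [I T]
Right side: [I T^2]

The two sides have different dimensions, so the equation is NOT dimensionally consistent.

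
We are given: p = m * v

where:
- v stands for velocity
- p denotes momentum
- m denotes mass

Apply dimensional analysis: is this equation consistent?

Yes

v (velocity) has dimensions [L T^-1].
p (momentum) has dimensions [L M T^-1].
m (mass) has dimensions [M].

Left side: [L M T^-1]
Right side: [L M T^-1]

Both sides have the same dimensions, so the equation is dimensionally consistent.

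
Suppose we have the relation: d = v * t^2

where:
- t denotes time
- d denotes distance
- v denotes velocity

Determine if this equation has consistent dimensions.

No

t (time) has dimensions [T].
d (distance) has dimensions [L].
v (velocity) has dimensions [L T^-1].

Left side: [L]
Right side: [L T]

The two sides have different dimensions, so the equation is NOT dimensionally consistent.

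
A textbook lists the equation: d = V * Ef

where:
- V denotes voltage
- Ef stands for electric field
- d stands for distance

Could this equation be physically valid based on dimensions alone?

No

V (voltage) has dimensions [I^-1 L^2 M T^-3].
Ef (electric field) has dimensions [I^-1 L M T^-3].
d (distance) has dimensions [L].

Left side: [L]
Right side: [I^-2 L^3 M^2 T^-6]

The two sides have different dimensions, so the equation is NOT dimensionally consistent.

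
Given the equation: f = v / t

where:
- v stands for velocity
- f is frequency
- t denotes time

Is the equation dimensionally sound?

No

v (velocity) has dimensions [L T^-1].
f (frequency) has dimensions [T^-1].
t (time) has dimensions [T].

Left side: [T^-1]
Right side: [L T^-2]

The two sides have different dimensions, so the equation is NOT dimensionally consistent.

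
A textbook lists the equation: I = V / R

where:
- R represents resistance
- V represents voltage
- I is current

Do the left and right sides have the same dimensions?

Yes

R (resistance) has dimensions [I^-2 L^2 M T^-3].
V (voltage) has dimensions [I^-1 L^2 M T^-3].
I (current) has dimensions [I].

Left side: [I]
Right side: [I]

Both sides have the same dimensions, so the equation is dimensionally consistent.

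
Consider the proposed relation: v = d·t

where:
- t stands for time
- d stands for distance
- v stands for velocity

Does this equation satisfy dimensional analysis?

No

t (time) has dimensions [T].
d (distance) has dimensions [L].
v (velocity) has dimensions [L T^-1].

Left side: [L T^-1]
Right side: [L T]

The two sides have different dimensions, so the equation is NOT dimensionally consistent.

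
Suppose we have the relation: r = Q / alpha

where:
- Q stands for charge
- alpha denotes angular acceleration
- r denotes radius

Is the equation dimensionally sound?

No

Q (charge) has dimensions [I T].
alpha (angular acceleration) has dimensions [T^-2].
r (radius) has dimensions [L].

Left side: [L]
Right side: [I T^3]

The two sides have different dimensions, so the equation is NOT dimensionally consistent.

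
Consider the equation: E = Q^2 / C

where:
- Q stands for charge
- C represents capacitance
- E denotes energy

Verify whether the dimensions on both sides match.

Yes

Q (charge) has dimensions [I T].
C (capacitance) has dimensions [I^2 L^-2 M^-1 T^4].
E (energy) has dimensions [L^2 M T^-2].

Left side: [L^2 M T^-2]
Right side: [L^2 M T^-2]

Both sides have the same dimensions, so the equation is dimensionally consistent.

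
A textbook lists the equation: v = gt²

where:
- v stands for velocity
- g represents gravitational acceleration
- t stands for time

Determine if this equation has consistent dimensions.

No

v (velocity) has dimensions [L T^-1].
g (gravitational acceleration) has dimensions [L T^-2].
t (time) has dimensions [T].

Left side: [L T^-1]
Right side: [L]

The two sides have different dimensions, so the equation is NOT dimensionally consistent.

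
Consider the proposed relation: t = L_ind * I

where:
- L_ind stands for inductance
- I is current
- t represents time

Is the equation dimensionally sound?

No

L_ind (inductance) has dimensions [I^-2 L^2 M T^-2].
I (current) has dimensions [I].
t (time) has dimensions [T].

Left side: [T]
Right side: [I^-1 L^2 M T^-2]

The two sides have different dimensions, so the equation is NOT dimensionally consistent.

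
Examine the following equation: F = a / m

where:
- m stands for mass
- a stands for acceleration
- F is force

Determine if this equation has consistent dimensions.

No

m (mass) has dimensions [M].
a (acceleration) has dimensions [L T^-2].
F (force) has dimensions [L M T^-2].

Left side: [L M T^-2]
Right side: [L M^-1 T^-2]

The two sides have different dimensions, so the equation is NOT dimensionally consistent.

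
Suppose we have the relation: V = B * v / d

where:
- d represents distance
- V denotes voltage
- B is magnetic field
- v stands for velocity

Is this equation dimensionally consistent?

No

d (distance) has dimensions [L].
V (voltage) has dimensions [I^-1 L^2 M T^-3].
B (magnetic field) has dimensions [I^-1 M T^-2].
v (velocity) has dimensions [L T^-1].

Left side: [I^-1 L^2 M T^-3]
Right side: [I^-1 M T^-3]

The two sides have different dimensions, so the equation is NOT dimensionally consistent.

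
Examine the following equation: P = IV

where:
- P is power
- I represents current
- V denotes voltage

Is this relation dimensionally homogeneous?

Yes

P (power) has dimensions [L^2 M T^-3].
I (current) has dimensions [I].
V (voltage) has dimensions [I^-1 L^2 M T^-3].

Left side: [L^2 M T^-3]
Right side: [L^2 M T^-3]

Both sides have the same dimensions, so the equation is dimensionally consistent.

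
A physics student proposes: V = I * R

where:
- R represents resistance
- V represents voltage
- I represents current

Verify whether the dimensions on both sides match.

Yes

R (resistance) has dimensions [I^-2 L^2 M T^-3].
V (voltage) has dimensions [I^-1 L^2 M T^-3].
I (current) has dimensions [I].

Left side: [I^-1 L^2 M T^-3]
Right side: [I^-1 L^2 M T^-3]

Both sides have the same dimensions, so the equation is dimensionally consistent.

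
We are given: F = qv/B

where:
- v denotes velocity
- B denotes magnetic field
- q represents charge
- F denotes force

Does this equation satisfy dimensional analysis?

No

v (velocity) has dimensions [L T^-1].
B (magnetic field) has dimensions [I^-1 M T^-2].
q (charge) has dimensions [I T].
F (force) has dimensions [L M T^-2].

Left side: [L M T^-2]
Right side: [I^2 L M^-1 T^2]

The two sides have different dimensions, so the equation is NOT dimensionally consistent.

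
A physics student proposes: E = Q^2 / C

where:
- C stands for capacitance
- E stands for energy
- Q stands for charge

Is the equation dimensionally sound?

Yes

C (capacitance) has dimensions [I^2 L^-2 M^-1 T^4].
E (energy) has dimensions [L^2 M T^-2].
Q (charge) has dimensions [I T].

Left side: [L^2 M T^-2]
Right side: [L^2 M T^-2]

Both sides have the same dimensions, so the equation is dimensionally consistent.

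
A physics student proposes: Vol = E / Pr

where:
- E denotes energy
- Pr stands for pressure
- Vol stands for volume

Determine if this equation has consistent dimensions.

Yes

E (energy) has dimensions [L^2 M T^-2].
Pr (pressure) has dimensions [L^-1 M T^-2].
Vol (volume) has dimensions [L^3].

Left side: [L^3]
Right side: [L^3]

Both sides have the same dimensions, so the equation is dimensionally consistent.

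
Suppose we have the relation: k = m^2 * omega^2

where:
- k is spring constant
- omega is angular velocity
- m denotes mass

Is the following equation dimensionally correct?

No

k (spring constant) has dimensions [M T^-2].
omega (angular velocity) has dimensions [T^-1].
m (mass) has dimensions [M].

Left side: [M T^-2]
Right side: [M^2 T^-2]

The two sides have different dimensions, so the equation is NOT dimensionally consistent.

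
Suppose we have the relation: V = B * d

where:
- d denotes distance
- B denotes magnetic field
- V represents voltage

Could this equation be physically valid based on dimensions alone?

No

d (distance) has dimensions [L].
B (magnetic field) has dimensions [I^-1 M T^-2].
V (voltage) has dimensions [I^-1 L^2 M T^-3].

Left side: [I^-1 L^2 M T^-3]
Right side: [I^-1 L M T^-2]

The two sides have different dimensions, so the equation is NOT dimensionally consistent.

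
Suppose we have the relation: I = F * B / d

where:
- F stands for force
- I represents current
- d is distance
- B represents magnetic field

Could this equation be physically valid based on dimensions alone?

No

F (force) has dimensions [L M T^-2].
I (current) has dimensions [I].
d (distance) has dimensions [L].
B (magnetic field) has dimensions [I^-1 M T^-2].

Left side: [I]
Right side: [I^-1 M^2 T^-4]

The two sides have different dimensions, so the equation is NOT dimensionally consistent.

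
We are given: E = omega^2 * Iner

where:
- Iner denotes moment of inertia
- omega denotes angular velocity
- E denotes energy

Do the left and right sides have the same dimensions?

Yes

Iner (moment of inertia) has dimensions [L^2 M].
omega (angular velocity) has dimensions [T^-1].
E (energy) has dimensions [L^2 M T^-2].

Left side: [L^2 M T^-2]
Right side: [L^2 M T^-2]

Both sides have the same dimensions, so the equation is dimensionally consistent.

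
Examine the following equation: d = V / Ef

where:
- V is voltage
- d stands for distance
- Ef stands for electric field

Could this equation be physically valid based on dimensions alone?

Yes

V (voltage) has dimensions [I^-1 L^2 M T^-3].
d (distance) has dimensions [L].
Ef (electric field) has dimensions [I^-1 L M T^-3].

Left side: [L]
Right side: [L]

Both sides have the same dimensions, so the equation is dimensionally consistent.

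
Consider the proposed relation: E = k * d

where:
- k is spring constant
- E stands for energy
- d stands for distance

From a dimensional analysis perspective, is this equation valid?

No

k (spring constant) has dimensions [M T^-2].
E (energy) has dimensions [L^2 M T^-2].
d (distance) has dimensions [L].

Left side: [L^2 M T^-2]
Right side: [L M T^-2]

The two sides have different dimensions, so the equation is NOT dimensionally consistent.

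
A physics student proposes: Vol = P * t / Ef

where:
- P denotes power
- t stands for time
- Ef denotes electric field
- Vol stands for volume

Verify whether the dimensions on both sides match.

No

P (power) has dimensions [L^2 M T^-3].
t (time) has dimensions [T].
Ef (electric field) has dimensions [I^-1 L M T^-3].
Vol (volume) has dimensions [L^3].

Left side: [L^3]
Right side: [I L T]

The two sides have different dimensions, so the equation is NOT dimensionally consistent.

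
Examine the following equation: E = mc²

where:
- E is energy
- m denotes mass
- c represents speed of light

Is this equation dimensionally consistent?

Yes

E (energy) has dimensions [L^2 M T^-2].
m (mass) has dimensions [M].
c (speed of light) has dimensions [L T^-1].

Left side: [L^2 M T^-2]
Right side: [L^2 M T^-2]

Both sides have the same dimensions, so the equation is dimensionally consistent.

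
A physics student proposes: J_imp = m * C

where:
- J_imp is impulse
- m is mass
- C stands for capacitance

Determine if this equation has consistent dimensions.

No

J_imp (impulse) has dimensions [L M T^-1].
m (mass) has dimensions [M].
C (capacitance) has dimensions [I^2 L^-2 M^-1 T^4].

Left side: [L M T^-1]
Right side: [I^2 L^-2 T^4]

The two sides have different dimensions, so the equation is NOT dimensionally consistent.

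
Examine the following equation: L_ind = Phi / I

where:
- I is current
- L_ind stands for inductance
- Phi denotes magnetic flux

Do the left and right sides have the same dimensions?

Yes

I (current) has dimensions [I].
L_ind (inductance) has dimensions [I^-2 L^2 M T^-2].
Phi (magnetic flux) has dimensions [I^-1 L^2 M T^-2].

Left side: [I^-2 L^2 M T^-2]
Right side: [I^-2 L^2 M T^-2]

Both sides have the same dimensions, so the equation is dimensionally consistent.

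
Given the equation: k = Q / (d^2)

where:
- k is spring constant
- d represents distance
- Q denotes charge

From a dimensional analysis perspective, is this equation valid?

No

k (spring constant) has dimensions [M T^-2].
d (distance) has dimensions [L].
Q (charge) has dimensions [I T].

Left side: [M T^-2]
Right side: [I L^-2 T]

The two sides have different dimensions, so the equation is NOT dimensionally consistent.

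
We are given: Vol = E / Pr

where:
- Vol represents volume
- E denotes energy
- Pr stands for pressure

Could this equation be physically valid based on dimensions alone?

Yes

Vol (volume) has dimensions [L^3].
E (energy) has dimensions [L^2 M T^-2].
Pr (pressure) has dimensions [L^-1 M T^-2].

Left side: [L^3]
Right side: [L^3]

Both sides have the same dimensions, so the equation is dimensionally consistent.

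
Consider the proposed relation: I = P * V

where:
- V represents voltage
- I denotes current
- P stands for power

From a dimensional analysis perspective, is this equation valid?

No

V (voltage) has dimensions [I^-1 L^2 M T^-3].
I (current) has dimensions [I].
P (power) has dimensions [L^2 M T^-3].

Left side: [I]
Right side: [I^-1 L^4 M^2 T^-6]

The two sides have different dimensions, so the equation is NOT dimensionally consistent.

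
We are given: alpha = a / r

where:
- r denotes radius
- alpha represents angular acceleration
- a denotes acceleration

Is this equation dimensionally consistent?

Yes

r (radius) has dimensions [L].
alpha (angular acceleration) has dimensions [T^-2].
a (acceleration) has dimensions [L T^-2].

Left side: [T^-2]
Right side: [T^-2]

Both sides have the same dimensions, so the equation is dimensionally consistent.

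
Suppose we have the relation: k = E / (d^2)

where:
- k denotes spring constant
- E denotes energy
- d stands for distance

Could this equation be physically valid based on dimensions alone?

Yes

k (spring constant) has dimensions [M T^-2].
E (energy) has dimensions [L^2 M T^-2].
d (distance) has dimensions [L].

Left side: [M T^-2]
Right side: [M T^-2]

Both sides have the same dimensions, so the equation is dimensionally consistent.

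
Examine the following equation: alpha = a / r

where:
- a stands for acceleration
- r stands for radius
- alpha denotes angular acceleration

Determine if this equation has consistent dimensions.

Yes

a (acceleration) has dimensions [L T^-2].
r (radius) has dimensions [L].
alpha (angular acceleration) has dimensions [T^-2].

Left side: [T^-2]
Right side: [T^-2]

Both sides have the same dimensions, so the equation is dimensionally consistent.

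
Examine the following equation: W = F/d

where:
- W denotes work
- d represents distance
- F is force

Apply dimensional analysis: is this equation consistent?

No

W (work) has dimensions [L^2 M T^-2].
d (distance) has dimensions [L].
F (force) has dimensions [L M T^-2].

Left side: [L^2 M T^-2]
Right side: [M T^-2]

The two sides have different dimensions, so the equation is NOT dimensionally consistent.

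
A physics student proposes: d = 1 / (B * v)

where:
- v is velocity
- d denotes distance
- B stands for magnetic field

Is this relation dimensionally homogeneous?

No

v (velocity) has dimensions [L T^-1].
d (distance) has dimensions [L].
B (magnetic field) has dimensions [I^-1 M T^-2].

Left side: [L]
Right side: [I L^-1 M^-1 T^3]

The two sides have different dimensions, so the equation is NOT dimensionally consistent.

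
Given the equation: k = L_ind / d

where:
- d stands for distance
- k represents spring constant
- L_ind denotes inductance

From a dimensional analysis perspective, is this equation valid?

No

d (distance) has dimensions [L].
k (spring constant) has dimensions [M T^-2].
L_ind (inductance) has dimensions [I^-2 L^2 M T^-2].

Left side: [M T^-2]
Right side: [I^-2 L M T^-2]

The two sides have different dimensions, so the equation is NOT dimensionally consistent.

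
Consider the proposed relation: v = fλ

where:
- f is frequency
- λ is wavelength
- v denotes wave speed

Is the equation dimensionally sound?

Yes

f (frequency) has dimensions [T^-1].
λ (wavelength) has dimensions [L].
v (wave speed) has dimensions [L T^-1].

Left side: [L T^-1]
Right side: [L T^-1]

Both sides have the same dimensions, so the equation is dimensionally consistent.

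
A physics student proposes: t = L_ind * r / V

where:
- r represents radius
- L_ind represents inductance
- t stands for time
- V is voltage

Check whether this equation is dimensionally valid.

No

r (radius) has dimensions [L].
L_ind (inductance) has dimensions [I^-2 L^2 M T^-2].
t (time) has dimensions [T].
V (voltage) has dimensions [I^-1 L^2 M T^-3].

Left side: [T]
Right side: [I^-1 L T]

The two sides have different dimensions, so the equation is NOT dimensionally consistent.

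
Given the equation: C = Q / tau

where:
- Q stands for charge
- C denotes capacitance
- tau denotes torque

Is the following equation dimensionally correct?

No

Q (charge) has dimensions [I T].
C (capacitance) has dimensions [I^2 L^-2 M^-1 T^4].
tau (torque) has dimensions [L^2 M T^-2].

Left side: [I^2 L^-2 M^-1 T^4]
Right side: [I L^-2 M^-1 T^3]

The two sides have different dimensions, so the equation is NOT dimensionally consistent.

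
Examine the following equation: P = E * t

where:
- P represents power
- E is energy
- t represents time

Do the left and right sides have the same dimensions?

No

P (power) has dimensions [L^2 M T^-3].
E (energy) has dimensions [L^2 M T^-2].
t (time) has dimensions [T].

Left side: [L^2 M T^-3]
Right side: [L^2 M T^-1]

The two sides have different dimensions, so the equation is NOT dimensionally consistent.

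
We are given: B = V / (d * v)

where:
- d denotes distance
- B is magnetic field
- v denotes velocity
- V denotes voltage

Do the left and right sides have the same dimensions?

Yes

d (distance) has dimensions [L].
B (magnetic field) has dimensions [I^-1 M T^-2].
v (velocity) has dimensions [L T^-1].
V (voltage) has dimensions [I^-1 L^2 M T^-3].

Left side: [I^-1 M T^-2]
Right side: [I^-1 M T^-2]

Both sides have the same dimensions, so the equation is dimensionally consistent.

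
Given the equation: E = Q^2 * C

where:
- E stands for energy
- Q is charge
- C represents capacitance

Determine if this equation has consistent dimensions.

No

E (energy) has dimensions [L^2 M T^-2].
Q (charge) has dimensions [I T].
C (capacitance) has dimensions [I^2 L^-2 M^-1 T^4].

Left side: [L^2 M T^-2]
Right side: [I^4 L^-2 M^-1 T^6]

The two sides have different dimensions, so the equation is NOT dimensionally consistent.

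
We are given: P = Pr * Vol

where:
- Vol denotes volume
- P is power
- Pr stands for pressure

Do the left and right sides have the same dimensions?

No

Vol (volume) has dimensions [L^3].
P (power) has dimensions [L^2 M T^-3].
Pr (pressure) has dimensions [L^-1 M T^-2].

Left side: [L^2 M T^-3]
Right side: [L^2 M T^-2]

The two sides have different dimensions, so the equation is NOT dimensionally consistent.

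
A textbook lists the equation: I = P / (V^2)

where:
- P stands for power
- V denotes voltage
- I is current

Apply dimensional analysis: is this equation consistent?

No

P (power) has dimensions [L^2 M T^-3].
V (voltage) has dimensions [I^-1 L^2 M T^-3].
I (current) has dimensions [I].

Left side: [I]
Right side: [I^2 L^-2 M^-1 T^3]

The two sides have different dimensions, so the equation is NOT dimensionally consistent.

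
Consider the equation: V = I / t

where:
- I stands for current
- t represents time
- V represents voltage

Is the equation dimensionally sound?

No

I (current) has dimensions [I].
t (time) has dimensions [T].
V (voltage) has dimensions [I^-1 L^2 M T^-3].

Left side: [I^-1 L^2 M T^-3]
Right side: [I T^-1]

The two sides have different dimensions, so the equation is NOT dimensionally consistent.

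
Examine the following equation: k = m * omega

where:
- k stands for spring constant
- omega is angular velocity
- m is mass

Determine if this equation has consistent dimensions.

No

k (spring constant) has dimensions [M T^-2].
omega (angular velocity) has dimensions [T^-1].
m (mass) has dimensions [M].

Left side: [M T^-2]
Right side: [M T^-1]

The two sides have different dimensions, so the equation is NOT dimensionally consistent.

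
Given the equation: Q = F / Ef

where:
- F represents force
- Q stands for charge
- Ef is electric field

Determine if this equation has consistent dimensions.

Yes

F (force) has dimensions [L M T^-2].
Q (charge) has dimensions [I T].
Ef (electric field) has dimensions [I^-1 L M T^-3].

Left side: [I T]
Right side: [I T]

Both sides have the same dimensions, so the equation is dimensionally consistent.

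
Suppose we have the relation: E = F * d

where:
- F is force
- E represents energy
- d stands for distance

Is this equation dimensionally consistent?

Yes

F (force) has dimensions [L M T^-2].
E (energy) has dimensions [L^2 M T^-2].
d (distance) has dimensions [L].

Left side: [L^2 M T^-2]
Right side: [L^2 M T^-2]

Both sides have the same dimensions, so the equation is dimensionally consistent.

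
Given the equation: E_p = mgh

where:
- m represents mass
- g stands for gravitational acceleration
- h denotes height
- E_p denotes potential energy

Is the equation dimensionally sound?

Yes

m (mass) has dimensions [M].
g (gravitational acceleration) has dimensions [L T^-2].
h (height) has dimensions [L].
E_p (potential energy) has dimensions [L^2 M T^-2].

Left side: [L^2 M T^-2]
Right side: [L^2 M T^-2]

Both sides have the same dimensions, so the equation is dimensionally consistent.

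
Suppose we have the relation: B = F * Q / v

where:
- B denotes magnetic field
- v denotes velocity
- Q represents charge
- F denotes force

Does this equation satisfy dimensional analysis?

No

B (magnetic field) has dimensions [I^-1 M T^-2].
v (velocity) has dimensions [L T^-1].
Q (charge) has dimensions [I T].
F (force) has dimensions [L M T^-2].

Left side: [I^-1 M T^-2]
Right side: [I M]

The two sides have different dimensions, so the equation is NOT dimensionally consistent.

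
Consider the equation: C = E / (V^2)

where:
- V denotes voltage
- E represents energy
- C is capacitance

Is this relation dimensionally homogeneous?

Yes

V (voltage) has dimensions [I^-1 L^2 M T^-3].
E (energy) has dimensions [L^2 M T^-2].
C (capacitance) has dimensions [I^2 L^-2 M^-1 T^4].

Left side: [I^2 L^-2 M^-1 T^4]
Right side: [I^2 L^-2 M^-1 T^4]

Both sides have the same dimensions, so the equation is dimensionally consistent.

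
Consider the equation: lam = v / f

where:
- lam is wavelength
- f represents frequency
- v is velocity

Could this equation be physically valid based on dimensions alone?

Yes

lam (wavelength) has dimensions [L].
f (frequency) has dimensions [T^-1].
v (velocity) has dimensions [L T^-1].

Left side: [L]
Right side: [L]

Both sides have the same dimensions, so the equation is dimensionally consistent.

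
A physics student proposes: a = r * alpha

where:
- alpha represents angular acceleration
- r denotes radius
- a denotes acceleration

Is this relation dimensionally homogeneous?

Yes

alpha (angular acceleration) has dimensions [T^-2].
r (radius) has dimensions [L].
a (acceleration) has dimensions [L T^-2].

Left side: [L T^-2]
Right side: [L T^-2]

Both sides have the same dimensions, so the equation is dimensionally consistent.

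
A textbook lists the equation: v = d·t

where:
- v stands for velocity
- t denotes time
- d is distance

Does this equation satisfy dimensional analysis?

No

v (velocity) has dimensions [L T^-1].
t (time) has dimensions [T].
d (distance) has dimensions [L].

Left side: [L T^-1]
Right side: [L T]

The two sides have different dimensions, so the equation is NOT dimensionally consistent.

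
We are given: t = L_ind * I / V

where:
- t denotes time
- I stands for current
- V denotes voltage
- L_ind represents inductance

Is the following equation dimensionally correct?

Yes

t (time) has dimensions [T].
I (current) has dimensions [I].
V (voltage) has dimensions [I^-1 L^2 M T^-3].
L_ind (inductance) has dimensions [I^-2 L^2 M T^-2].

Left side: [T]
Right side: [T]

Both sides have the same dimensions, so the equation is dimensionally consistent.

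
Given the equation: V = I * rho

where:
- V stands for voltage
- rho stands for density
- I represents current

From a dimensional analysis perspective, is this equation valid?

No

V (voltage) has dimensions [I^-1 L^2 M T^-3].
rho (density) has dimensions [L^-3 M].
I (current) has dimensions [I].

Left side: [I^-1 L^2 M T^-3]
Right side: [I L^-3 M]

The two sides have different dimensions, so the equation is NOT dimensionally consistent.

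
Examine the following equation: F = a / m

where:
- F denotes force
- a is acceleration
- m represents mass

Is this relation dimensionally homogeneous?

No

F (force) has dimensions [L M T^-2].
a (acceleration) has dimensions [L T^-2].
m (mass) has dimensions [M].

Left side: [L M T^-2]
Right side: [L M^-1 T^-2]

The two sides have different dimensions, so the equation is NOT dimensionally consistent.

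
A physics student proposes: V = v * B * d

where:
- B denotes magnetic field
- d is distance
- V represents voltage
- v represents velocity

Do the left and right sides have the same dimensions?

Yes

B (magnetic field) has dimensions [I^-1 M T^-2].
d (distance) has dimensions [L].
V (voltage) has dimensions [I^-1 L^2 M T^-3].
v (velocity) has dimensions [L T^-1].

Left side: [I^-1 L^2 M T^-3]
Right side: [I^-1 L^2 M T^-3]

Both sides have the same dimensions, so the equation is dimensionally consistent.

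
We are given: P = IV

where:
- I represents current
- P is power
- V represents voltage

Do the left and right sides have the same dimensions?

Yes

I (current) has dimensions [I].
P (power) has dimensions [L^2 M T^-3].
V (voltage) has dimensions [I^-1 L^2 M T^-3].

Left side: [L^2 M T^-3]
Right side: [L^2 M T^-3]

Both sides have the same dimensions, so the equation is dimensionally consistent.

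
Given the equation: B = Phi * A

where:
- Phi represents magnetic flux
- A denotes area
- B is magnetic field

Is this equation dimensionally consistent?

No

Phi (magnetic flux) has dimensions [I^-1 L^2 M T^-2].
A (area) has dimensions [L^2].
B (magnetic field) has dimensions [I^-1 M T^-2].

Left side: [I^-1 M T^-2]
Right side: [I^-1 L^4 M T^-2]

The two sides have different dimensions, so the equation is NOT dimensionally consistent.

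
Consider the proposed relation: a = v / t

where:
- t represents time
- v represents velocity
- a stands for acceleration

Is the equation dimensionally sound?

Yes

t (time) has dimensions [T].
v (velocity) has dimensions [L T^-1].
a (acceleration) has dimensions [L T^-2].

Left side: [L T^-2]
Right side: [L T^-2]

Both sides have the same dimensions, so the equation is dimensionally consistent.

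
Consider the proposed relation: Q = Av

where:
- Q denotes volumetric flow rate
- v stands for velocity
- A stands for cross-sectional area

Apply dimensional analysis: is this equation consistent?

Yes

Q (volumetric flow rate) has dimensions [L^3 T^-1].
v (velocity) has dimensions [L T^-1].
A (cross-sectional area) has dimensions [L^2].

Left side: [L^3 T^-1]
Right side: [L^3 T^-1]

Both sides have the same dimensions, so the equation is dimensionally consistent.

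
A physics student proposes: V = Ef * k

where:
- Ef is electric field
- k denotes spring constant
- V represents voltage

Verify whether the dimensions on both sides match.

No

Ef (electric field) has dimensions [I^-1 L M T^-3].
k (spring constant) has dimensions [M T^-2].
V (voltage) has dimensions [I^-1 L^2 M T^-3].

Left side: [I^-1 L^2 M T^-3]
Right side: [I^-1 L M^2 T^-5]

The two sides have different dimensions, so the equation is NOT dimensionally consistent.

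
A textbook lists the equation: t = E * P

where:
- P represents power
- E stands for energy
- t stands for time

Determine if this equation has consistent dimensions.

No

P (power) has dimensions [L^2 M T^-3].
E (energy) has dimensions [L^2 M T^-2].
t (time) has dimensions [T].

Left side: [T]
Right side: [L^4 M^2 T^-5]

The two sides have different dimensions, so the equation is NOT dimensionally consistent.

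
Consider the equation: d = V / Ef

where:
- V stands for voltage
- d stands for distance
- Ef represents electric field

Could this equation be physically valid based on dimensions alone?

Yes

V (voltage) has dimensions [I^-1 L^2 M T^-3].
d (distance) has dimensions [L].
Ef (electric field) has dimensions [I^-1 L M T^-3].

Left side: [L]
Right side: [L]

Both sides have the same dimensions, so the equation is dimensionally consistent.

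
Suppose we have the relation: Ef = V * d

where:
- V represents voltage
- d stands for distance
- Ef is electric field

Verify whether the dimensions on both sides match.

No

V (voltage) has dimensions [I^-1 L^2 M T^-3].
d (distance) has dimensions [L].
Ef (electric field) has dimensions [I^-1 L M T^-3].

Left side: [I^-1 L M T^-3]
Right side: [I^-1 L^3 M T^-3]

The two sides have different dimensions, so the equation is NOT dimensionally consistent.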